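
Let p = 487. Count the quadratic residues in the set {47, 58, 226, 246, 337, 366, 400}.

(47/487) = -1 → non-residue.
(58/487) = +1 → QR.
(226/487) = -1 → non-residue.
(246/487) = -1 → non-residue.
(337/487) = +1 → QR.
(366/487) = -1 → non-residue.
(400/487) = +1 → QR.
Total quadratic residues among the 7: 3.

3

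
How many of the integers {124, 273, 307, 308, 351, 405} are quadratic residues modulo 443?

3

(124/443) = -1 → non-residue.
(273/443) = -1 → non-residue.
(307/443) = +1 → QR.
(308/443) = +1 → QR.
(351/443) = +1 → QR.
(405/443) = -1 → non-residue.
Total quadratic residues among the 6: 3.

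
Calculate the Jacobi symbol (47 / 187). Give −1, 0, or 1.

Reciprocity: 47 ≡ 3 and 187 ≡ 3 (mod 4), so (47/187) = −(187/47).
Reduce top mod 47: now compute (46/47).
Pull out 2: since 47 ≡ 7 (mod 8), (2/47) = +1.
Reciprocity: 23 ≡ 3 and 47 ≡ 3 (mod 4), so (23/47) = −(47/23).
Reduce top mod 23: now compute (1/23).
Reached (1/23) = 1. Collecting the sign flips along the way, the symbol is +1.

1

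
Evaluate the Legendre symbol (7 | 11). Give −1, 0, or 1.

Reciprocity: 7 ≡ 3 and 11 ≡ 3 (mod 4), so (7/11) = −(11/7).
Reduce top mod 7: now compute (4/7).
Pull out 2^2: since 7 ≡ 7 (mod 8), (2/7) = +1, so (2/7)^2 = +1.
Reached (1/7) = 1. Collecting the sign flips along the way, the symbol is -1.

-1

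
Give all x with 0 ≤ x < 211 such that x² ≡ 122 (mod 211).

79, 132

Since 211 ≡ 3 (mod 4), a square root of 122 is 122^((211+1)/4) = 122^53 mod 211.
Repeated squaring: 122^2≡114, 122^4≡125, 122^8≡11, 122^16≡121, 122^32≡82 (mod 211).
122^53 = 122^(32+16+4+1) ≡ 79 (mod 211).
Check: 79² = 6241 ≡ 122 (mod 211). The two roots are 79 and 132.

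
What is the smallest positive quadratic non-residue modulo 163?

2

(2/163) = −1, so 2 is the smallest positive non-residue mod 163.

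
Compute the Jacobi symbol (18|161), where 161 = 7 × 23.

1

Pull out 2: since 161 ≡ 1 (mod 8), (2/161) = +1.
Reciprocity: 9 ≡ 1 and 161 ≡ 1 (mod 4), so (9/161) = +(161/9).
Reduce top mod 9: now compute (8/9).
Pull out 2^3: since 9 ≡ 1 (mod 8), (2/9) = +1, so (2/9)^3 = +1.
Reached (1/9) = 1. Collecting the sign flips along the way, the symbol is +1.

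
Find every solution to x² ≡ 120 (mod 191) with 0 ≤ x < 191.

87, 104

Since 191 ≡ 3 (mod 4), a square root of 120 is 120^((191+1)/4) = 120^48 mod 191.
Repeated squaring: 120^2≡75, 120^4≡86, 120^8≡138, 120^16≡135, 120^32≡80 (mod 191).
120^48 = 120^(32+16) ≡ 104 (mod 191).
Check: 104² = 10816 ≡ 120 (mod 191). The two roots are 87 and 104.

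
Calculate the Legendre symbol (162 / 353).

1

Pull out 2: since 353 ≡ 1 (mod 8), (2/353) = +1.
Reciprocity: 81 ≡ 1 and 353 ≡ 1 (mod 4), so (81/353) = +(353/81).
Reduce top mod 81: now compute (29/81).
Reciprocity: 29 ≡ 1 and 81 ≡ 1 (mod 4), so (29/81) = +(81/29).
Reduce top mod 29: now compute (23/29).
Reciprocity: 23 ≡ 3 and 29 ≡ 1 (mod 4), so (23/29) = +(29/23).
Reduce top mod 23: now compute (6/23).
Pull out 2: since 23 ≡ 7 (mod 8), (2/23) = +1.
Reciprocity: 3 ≡ 3 and 23 ≡ 3 (mod 4), so (3/23) = −(23/3).
Reduce top mod 3: now compute (2/3).
Pull out 2: since 3 ≡ 3 (mod 8), (2/3) = -1.
Reached (1/3) = 1. Collecting the sign flips along the way, the symbol is +1.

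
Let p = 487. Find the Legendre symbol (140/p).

Pull out 2^2: since 487 ≡ 7 (mod 8), (2/487) = +1, so (2/487)^2 = +1.
Reciprocity: 35 ≡ 3 and 487 ≡ 3 (mod 4), so (35/487) = −(487/35).
Reduce top mod 35: now compute (32/35).
Pull out 2^5: since 35 ≡ 3 (mod 8), (2/35) = -1, so (2/35)^5 = -1.
Reached (1/35) = 1. Collecting the sign flips along the way, the symbol is +1.

1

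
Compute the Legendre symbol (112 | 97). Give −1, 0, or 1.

Euler's criterion: (112/97) ≡ 15^48 (mod 97).
15^2 ≡ 31 (mod 97)
15^4 ≡ 88 (mod 97)
15^8 ≡ 81 (mod 97)
15^16 ≡ 62 (mod 97)
15^32 ≡ 61 (mod 97)
15^48 = 15^(32+16) ≡ 96 (mod 97).
Result is 96 ≡ −1, so (112/97) = −1.

-1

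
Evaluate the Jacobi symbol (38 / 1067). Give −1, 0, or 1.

-1

Pull out 2: since 1067 ≡ 3 (mod 8), (2/1067) = -1.
Reciprocity: 19 ≡ 3 and 1067 ≡ 3 (mod 4), so (19/1067) = −(1067/19).
Reduce top mod 19: now compute (3/19).
Reciprocity: 3 ≡ 3 and 19 ≡ 3 (mod 4), so (3/19) = −(19/3).
Reduce top mod 3: now compute (1/3).
Reached (1/3) = 1. Collecting the sign flips along the way, the symbol is -1.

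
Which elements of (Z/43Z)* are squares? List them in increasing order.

Square k = 1,…,21 (k and 43−k give the same square):
1²=1, 2²=4, 3²=9, 4²=16, 5²=25, 6²=36, 7²≡6, 8²≡21, 9²≡38, 10²≡14, 11²≡35, 12²≡15, 13²≡40, 14²≡24, 15²≡10, 16²≡41, 17²≡31, 18²≡23, 19²≡17, 20²≡13, 21²≡11 (mod 43).
So the quadratic residues mod 43 are {1, 4, 6, 9, 10, 11, 13, 14, 15, 16, 17, 21, 23, 24, 25, 31, 35, 36, 38, 40, 41}.

1 4 6 9 10 11 13 14 15 16 17 21 23 24 25 31 35 36 38 40 41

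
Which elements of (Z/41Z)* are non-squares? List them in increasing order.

Square k = 1,…,20 (k and 41−k give the same square):
1²=1, 2²=4, 3²=9, 4²=16, 5²=25, 6²=36, 7²≡8, 8²≡23, 9²≡40, 10²≡18, 11²≡39, 12²≡21, 13²≡5, 14²≡32, 15²≡20, 16²≡10, 17²≡2, 18²≡37, 19²≡33, 20²≡31 (mod 41).
The residues are {1, 2, 4, 5, 8, 9, 10, 16, 18, 20, 21, 23, 25, 31, 32, 33, 36, 37, 39, 40}; the non-residues are the remaining 20 nonzero classes.

3 6 7 11 12 13 14 15 17 19 22 24 26 27 28 29 30 34 35 38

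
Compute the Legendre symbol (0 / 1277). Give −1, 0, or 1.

0

Top reduces to 0: gcd > 1, so the symbol is 0.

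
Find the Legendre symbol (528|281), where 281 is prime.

1

Euler's criterion: (528/281) ≡ 247^140 (mod 281).
247^2 ≡ 32 (mod 281)
247^4 ≡ 181 (mod 281)
247^8 ≡ 165 (mod 281)
247^16 ≡ 249 (mod 281)
247^32 ≡ 181 (mod 281)
247^64 ≡ 165 (mod 281)
247^128 ≡ 249 (mod 281)
247^140 = 247^(128+8+4) ≡ 1 (mod 281).
Result is 1, so (528/281) = 1.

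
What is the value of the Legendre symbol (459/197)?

First reduce: 459 ≡ 65 (mod 197).
Reciprocity: 65 ≡ 1 and 197 ≡ 1 (mod 4), so (65/197) = +(197/65).
Reduce top mod 65: now compute (2/65).
Pull out 2: since 65 ≡ 1 (mod 8), (2/65) = +1.
Reached (1/65) = 1. Collecting the sign flips along the way, the symbol is +1.

1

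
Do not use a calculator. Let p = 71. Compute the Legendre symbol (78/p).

-1

Euler's criterion: (78/71) ≡ 7^35 (mod 71).
7^2 ≡ 49 (mod 71)
7^4 ≡ 58 (mod 71)
7^8 ≡ 27 (mod 71)
7^16 ≡ 19 (mod 71)
7^32 ≡ 6 (mod 71)
7^35 = 7^(32+2+1) ≡ 70 (mod 71).
Result is 70 ≡ −1, so (78/71) = −1.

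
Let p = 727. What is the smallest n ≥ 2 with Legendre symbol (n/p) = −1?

(2/727) = +1, so 2 is a residue.
(3/727) = −1, so 3 is the smallest positive non-residue mod 727.

3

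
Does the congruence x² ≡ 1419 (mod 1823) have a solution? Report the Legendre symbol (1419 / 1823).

-1

Reciprocity: 1419 ≡ 3 and 1823 ≡ 3 (mod 4), so (1419/1823) = −(1823/1419).
Reduce top mod 1419: now compute (404/1419).
Pull out 2^2: since 1419 ≡ 3 (mod 8), (2/1419) = -1, so (2/1419)^2 = +1.
Reciprocity: 101 ≡ 1 and 1419 ≡ 3 (mod 4), so (101/1419) = +(1419/101).
Reduce top mod 101: now compute (5/101).
Reciprocity: 5 ≡ 1 and 101 ≡ 1 (mod 4), so (5/101) = +(101/5).
Reduce top mod 5: now compute (1/5).
Reached (1/5) = 1. Collecting the sign flips along the way, the symbol is -1.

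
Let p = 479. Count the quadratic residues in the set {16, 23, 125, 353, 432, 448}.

(16/479) = +1 → QR.
(23/479) = +1 → QR.
(125/479) = +1 → QR.
(353/479) = -1 → non-residue.
(432/479) = +1 → QR.
(448/479) = +1 → QR.
Total quadratic residues among the 6: 5.

5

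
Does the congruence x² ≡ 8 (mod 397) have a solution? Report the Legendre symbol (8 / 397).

Pull out 2^3: since 397 ≡ 5 (mod 8), (2/397) = -1, so (2/397)^3 = -1.
Reached (1/397) = 1. Collecting the sign flips along the way, the symbol is -1.

-1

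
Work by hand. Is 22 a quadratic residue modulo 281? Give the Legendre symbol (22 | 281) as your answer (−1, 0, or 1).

-1

Pull out 2: since 281 ≡ 1 (mod 8), (2/281) = +1.
Reciprocity: 11 ≡ 3 and 281 ≡ 1 (mod 4), so (11/281) = +(281/11).
Reduce top mod 11: now compute (6/11).
Pull out 2: since 11 ≡ 3 (mod 8), (2/11) = -1.
Reciprocity: 3 ≡ 3 and 11 ≡ 3 (mod 4), so (3/11) = −(11/3).
Reduce top mod 3: now compute (2/3).
Pull out 2: since 3 ≡ 3 (mod 8), (2/3) = -1.
Reached (1/3) = 1. Collecting the sign flips along the way, the symbol is -1.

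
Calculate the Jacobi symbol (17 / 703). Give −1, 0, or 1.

Reciprocity: 17 ≡ 1 and 703 ≡ 3 (mod 4), so (17/703) = +(703/17).
Reduce top mod 17: now compute (6/17).
Pull out 2: since 17 ≡ 1 (mod 8), (2/17) = +1.
Reciprocity: 3 ≡ 3 and 17 ≡ 1 (mod 4), so (3/17) = +(17/3).
Reduce top mod 3: now compute (2/3).
Pull out 2: since 3 ≡ 3 (mod 8), (2/3) = -1.
Reached (1/3) = 1. Collecting the sign flips along the way, the symbol is -1.

-1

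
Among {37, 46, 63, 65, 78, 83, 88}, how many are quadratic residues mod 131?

(37/131) = -1 → non-residue.
(46/131) = +1 → QR.
(63/131) = +1 → QR.
(65/131) = +1 → QR.
(78/131) = -1 → non-residue.
(83/131) = -1 → non-residue.
(88/131) = -1 → non-residue.
Total quadratic residues among the 7: 3.

3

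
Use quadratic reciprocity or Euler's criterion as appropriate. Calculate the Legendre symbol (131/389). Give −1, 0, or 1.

Euler's criterion: (131/389) ≡ 131^194 (mod 389).
131^2 ≡ 45 (mod 389)
131^4 ≡ 80 (mod 389)
131^8 ≡ 176 (mod 389)
131^16 ≡ 245 (mod 389)
131^32 ≡ 119 (mod 389)
131^64 ≡ 157 (mod 389)
131^128 ≡ 142 (mod 389)
131^194 = 131^(128+64+2) ≡ 388 (mod 389).
Result is 388 ≡ −1, so (131/389) = −1.

-1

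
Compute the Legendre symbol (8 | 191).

Pull out 2^3: since 191 ≡ 7 (mod 8), (2/191) = +1, so (2/191)^3 = +1.
Reached (1/191) = 1. Collecting the sign flips along the way, the symbol is +1.

1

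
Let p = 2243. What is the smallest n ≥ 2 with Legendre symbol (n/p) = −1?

(2/2243) = −1, so 2 is the smallest positive non-residue mod 2243.

2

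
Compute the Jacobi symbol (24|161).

-1

Pull out 2^3: since 161 ≡ 1 (mod 8), (2/161) = +1, so (2/161)^3 = +1.
Reciprocity: 3 ≡ 3 and 161 ≡ 1 (mod 4), so (3/161) = +(161/3).
Reduce top mod 3: now compute (2/3).
Pull out 2: since 3 ≡ 3 (mod 8), (2/3) = -1.
Reached (1/3) = 1. Collecting the sign flips along the way, the symbol is -1.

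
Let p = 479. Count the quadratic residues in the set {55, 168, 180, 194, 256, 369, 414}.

(55/479) = +1 → QR.
(168/479) = +1 → QR.
(180/479) = +1 → QR.
(194/479) = +1 → QR.
(256/479) = +1 → QR.
(369/479) = -1 → non-residue.
(414/479) = +1 → QR.
Total quadratic residues among the 7: 6.

6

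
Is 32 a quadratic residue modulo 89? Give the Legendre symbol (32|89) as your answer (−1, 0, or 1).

1

Pull out 2^5: since 89 ≡ 1 (mod 8), (2/89) = +1, so (2/89)^5 = +1.
Reached (1/89) = 1. Collecting the sign flips along the way, the symbol is +1.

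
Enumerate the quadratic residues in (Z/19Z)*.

1,4,5,6,7,9,11,16,17

Square k = 1,…,9 (k and 19−k give the same square):
1²=1, 2²=4, 3²=9, 4²=16, 5²≡6, 6²≡17, 7²≡11, 8²≡7, 9²≡5 (mod 19).
So the quadratic residues mod 19 are {1, 4, 5, 6, 7, 9, 11, 16, 17}.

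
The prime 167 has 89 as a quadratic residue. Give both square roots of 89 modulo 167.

16, 151

Since 167 ≡ 3 (mod 4), a square root of 89 is 89^((167+1)/4) = 89^42 mod 167.
Repeated squaring: 89^2≡72, 89^4≡7, 89^8≡49, 89^16≡63, 89^32≡128 (mod 167).
89^42 = 89^(32+8+2) ≡ 16 (mod 167).
Check: 16² = 256 ≡ 89 (mod 167). The two roots are 16 and 151.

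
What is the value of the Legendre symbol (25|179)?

1

Euler's criterion: (25/179) ≡ 25^89 (mod 179).
25^2 ≡ 88 (mod 179)
25^4 ≡ 47 (mod 179)
25^8 ≡ 61 (mod 179)
25^16 ≡ 141 (mod 179)
25^32 ≡ 12 (mod 179)
25^64 ≡ 144 (mod 179)
25^89 = 25^(64+16+8+1) ≡ 1 (mod 179).
Result is 1, so (25/179) = 1.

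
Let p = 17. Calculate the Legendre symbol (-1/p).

1

First reduce: -1 ≡ 16 (mod 17).
Pull out 2^4: since 17 ≡ 1 (mod 8), (2/17) = +1, so (2/17)^4 = +1.
Reached (1/17) = 1. Collecting the sign flips along the way, the symbol is +1.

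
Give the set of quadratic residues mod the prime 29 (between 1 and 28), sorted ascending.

Square k = 1,…,14 (k and 29−k give the same square):
1²=1, 2²=4, 3²=9, 4²=16, 5²=25, 6²≡7, 7²≡20, 8²≡6, 9²≡23, 10²≡13, 11²≡5, 12²≡28, 13²≡24, 14²≡22 (mod 29).
So the quadratic residues mod 29 are {1, 4, 5, 6, 7, 9, 13, 16, 20, 22, 23, 24, 25, 28}.

1 4 5 6 7 9 13 16 20 22 23 24 25 28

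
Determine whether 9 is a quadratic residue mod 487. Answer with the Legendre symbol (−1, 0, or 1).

1

Reciprocity: 9 ≡ 1 and 487 ≡ 3 (mod 4), so (9/487) = +(487/9).
Reduce top mod 9: now compute (1/9).
Reached (1/9) = 1. Collecting the sign flips along the way, the symbol is +1.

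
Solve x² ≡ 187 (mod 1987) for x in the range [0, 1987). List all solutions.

Since 1987 ≡ 3 (mod 4), a square root of 187 is 187^((1987+1)/4) = 187^497 mod 1987.
Repeated squaring: 187^2≡1190, 187^4≡1356, 187^8≡761, 187^16≡904, 187^32≡559, 187^64≡522, 187^128≡265, 187^256≡680 (mod 1987).
187^497 = 187^(256+128+64+32+16+1) ≡ 416 (mod 1987).
Check: 416² = 173056 ≡ 187 (mod 1987). The two roots are 416 and 1571.

416, 1571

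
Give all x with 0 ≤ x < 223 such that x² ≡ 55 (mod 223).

72, 151

Since 223 ≡ 3 (mod 4), a square root of 55 is 55^((223+1)/4) = 55^56 mod 223.
Repeated squaring: 55^2≡126, 55^4≡43, 55^8≡65, 55^16≡211, 55^32≡144 (mod 223).
55^56 = 55^(32+16+8) ≡ 72 (mod 223).
Check: 72² = 5184 ≡ 55 (mod 223). The two roots are 72 and 151.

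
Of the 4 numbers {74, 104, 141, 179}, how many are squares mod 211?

(74/211) = -1 → non-residue.
(104/211) = -1 → non-residue.
(141/211) = -1 → non-residue.
(179/211) = +1 → QR.
Total quadratic residues among the 4: 1.

1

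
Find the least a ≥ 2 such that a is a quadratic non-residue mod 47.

(2/47) = +1, so 2 is a residue.
(3/47) = +1, so 3 is a residue.
(4/47) = +1, so 4 is a residue.
(5/47) = −1, so 5 is the smallest positive non-residue mod 47.

5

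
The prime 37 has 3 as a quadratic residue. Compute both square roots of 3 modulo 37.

37 ≡ 1 (mod 4), so we find a root by search.
Trying successive values, 15² = 225 ≡ 3 (mod 37). The other root is 37 − 15 = 22.

15, 22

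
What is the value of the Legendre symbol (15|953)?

Reciprocity: 15 ≡ 3 and 953 ≡ 1 (mod 4), so (15/953) = +(953/15).
Reduce top mod 15: now compute (8/15).
Pull out 2^3: since 15 ≡ 7 (mod 8), (2/15) = +1, so (2/15)^3 = +1.
Reached (1/15) = 1. Collecting the sign flips along the way, the symbol is +1.

1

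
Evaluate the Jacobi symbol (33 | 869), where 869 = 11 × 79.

0

Reciprocity: 33 ≡ 1 and 869 ≡ 1 (mod 4), so (33/869) = +(869/33).
Reduce top mod 33: now compute (11/33).
Reciprocity: 11 ≡ 3 and 33 ≡ 1 (mod 4), so (11/33) = +(33/11).
Reduce top mod 11: now compute (0/11).
Top reduces to 0: gcd > 1, so the symbol is 0.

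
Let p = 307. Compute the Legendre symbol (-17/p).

-1

Euler's criterion: (-17/307) ≡ 290^153 (mod 307).
290^2 ≡ 289 (mod 307)
290^4 ≡ 17 (mod 307)
290^8 ≡ 289 (mod 307)
290^16 ≡ 17 (mod 307)
290^32 ≡ 289 (mod 307)
290^64 ≡ 17 (mod 307)
290^128 ≡ 289 (mod 307)
290^153 = 290^(128+16+8+1) ≡ 306 (mod 307).
Result is 306 ≡ −1, so (-17/307) = −1.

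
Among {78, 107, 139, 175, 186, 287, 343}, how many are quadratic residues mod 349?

(78/349) = +1 → QR.
(107/349) = -1 → non-residue.
(139/349) = +1 → QR.
(175/349) = -1 → non-residue.
(186/349) = -1 → non-residue.
(287/349) = -1 → non-residue.
(343/349) = -1 → non-residue.
Total quadratic residues among the 7: 2.

2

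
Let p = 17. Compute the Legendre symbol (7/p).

-1

Reciprocity: 7 ≡ 3 and 17 ≡ 1 (mod 4), so (7/17) = +(17/7).
Reduce top mod 7: now compute (3/7).
Reciprocity: 3 ≡ 3 and 7 ≡ 3 (mod 4), so (3/7) = −(7/3).
Reduce top mod 3: now compute (1/3).
Reached (1/3) = 1. Collecting the sign flips along the way, the symbol is -1.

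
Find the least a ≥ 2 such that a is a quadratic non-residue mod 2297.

3

(2/2297) = +1, so 2 is a residue.
(3/2297) = −1, so 3 is the smallest positive non-residue mod 2297.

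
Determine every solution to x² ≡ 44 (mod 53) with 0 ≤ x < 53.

16, 37

53 ≡ 1 (mod 4), so we find a root by search.
Trying successive values, 16² = 256 ≡ 44 (mod 53). The other root is 53 − 16 = 37.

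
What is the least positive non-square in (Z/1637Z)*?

2

(2/1637) = −1, so 2 is the smallest positive non-residue mod 1637.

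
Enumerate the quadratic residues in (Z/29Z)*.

1,4,5,6,7,9,13,16,20,22,23,24,25,28

Square k = 1,…,14 (k and 29−k give the same square):
1²=1, 2²=4, 3²=9, 4²=16, 5²=25, 6²≡7, 7²≡20, 8²≡6, 9²≡23, 10²≡13, 11²≡5, 12²≡28, 13²≡24, 14²≡22 (mod 29).
So the quadratic residues mod 29 are {1, 4, 5, 6, 7, 9, 13, 16, 20, 22, 23, 24, 25, 28}.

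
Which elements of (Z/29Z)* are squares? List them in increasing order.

1,4,5,6,7,9,13,16,20,22,23,24,25,28

Square k = 1,…,14 (k and 29−k give the same square):
1²=1, 2²=4, 3²=9, 4²=16, 5²=25, 6²≡7, 7²≡20, 8²≡6, 9²≡23, 10²≡13, 11²≡5, 12²≡28, 13²≡24, 14²≡22 (mod 29).
So the quadratic residues mod 29 are {1, 4, 5, 6, 7, 9, 13, 16, 20, 22, 23, 24, 25, 28}.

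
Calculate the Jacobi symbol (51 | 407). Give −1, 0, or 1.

1

Reciprocity: 51 ≡ 3 and 407 ≡ 3 (mod 4), so (51/407) = −(407/51).
Reduce top mod 51: now compute (50/51).
Pull out 2: since 51 ≡ 3 (mod 8), (2/51) = -1.
Reciprocity: 25 ≡ 1 and 51 ≡ 3 (mod 4), so (25/51) = +(51/25).
Reduce top mod 25: now compute (1/25).
Reached (1/25) = 1. Collecting the sign flips along the way, the symbol is +1.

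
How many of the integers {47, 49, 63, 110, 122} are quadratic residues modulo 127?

3

(47/127) = +1 → QR.
(49/127) = +1 → QR.
(63/127) = -1 → non-residue.
(110/127) = -1 → non-residue.
(122/127) = +1 → QR.
Total quadratic residues among the 5: 3.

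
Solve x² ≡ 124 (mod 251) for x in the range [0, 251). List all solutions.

56, 195

Since 251 ≡ 3 (mod 4), a square root of 124 is 124^((251+1)/4) = 124^63 mod 251.
Repeated squaring: 124^2≡65, 124^4≡209, 124^8≡7, 124^16≡49, 124^32≡142 (mod 251).
124^63 = 124^(32+16+8+4+2+1) ≡ 195 (mod 251).
Check: 195² = 38025 ≡ 124 (mod 251). The two roots are 56 and 195.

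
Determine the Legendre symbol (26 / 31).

Euler's criterion: (26/31) ≡ 26^15 (mod 31).
26^2 ≡ 25 (mod 31)
26^4 ≡ 5 (mod 31)
26^8 ≡ 25 (mod 31)
26^15 = 26^(8+4+2+1) ≡ 30 (mod 31).
Result is 30 ≡ −1, so (26/31) = −1.

-1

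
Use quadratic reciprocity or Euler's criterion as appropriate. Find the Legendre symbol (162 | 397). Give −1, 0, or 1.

-1

Euler's criterion: (162/397) ≡ 162^198 (mod 397).
162^2 ≡ 42 (mod 397)
162^4 ≡ 176 (mod 397)
162^8 ≡ 10 (mod 397)
162^16 ≡ 100 (mod 397)
162^32 ≡ 75 (mod 397)
162^64 ≡ 67 (mod 397)
162^128 ≡ 122 (mod 397)
162^198 = 162^(128+64+4+2) ≡ 396 (mod 397).
Result is 396 ≡ −1, so (162/397) = −1.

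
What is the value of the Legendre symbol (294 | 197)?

1

First reduce: 294 ≡ 97 (mod 197).
Reciprocity: 97 ≡ 1 and 197 ≡ 1 (mod 4), so (97/197) = +(197/97).
Reduce top mod 97: now compute (3/97).
Reciprocity: 3 ≡ 3 and 97 ≡ 1 (mod 4), so (3/97) = +(97/3).
Reduce top mod 3: now compute (1/3).
Reached (1/3) = 1. Collecting the sign flips along the way, the symbol is +1.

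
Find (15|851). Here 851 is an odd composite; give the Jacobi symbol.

Reciprocity: 15 ≡ 3 and 851 ≡ 3 (mod 4), so (15/851) = −(851/15).
Reduce top mod 15: now compute (11/15).
Reciprocity: 11 ≡ 3 and 15 ≡ 3 (mod 4), so (11/15) = −(15/11).
Reduce top mod 11: now compute (4/11).
Pull out 2^2: since 11 ≡ 3 (mod 8), (2/11) = -1, so (2/11)^2 = +1.
Reached (1/11) = 1. Collecting the sign flips along the way, the symbol is +1.

1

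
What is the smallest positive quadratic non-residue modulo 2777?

(2/2777) = +1, so 2 is a residue.
(3/2777) = −1, so 3 is the smallest positive non-residue mod 2777.

3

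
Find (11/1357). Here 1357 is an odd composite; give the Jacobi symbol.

1

Reciprocity: 11 ≡ 3 and 1357 ≡ 1 (mod 4), so (11/1357) = +(1357/11).
Reduce top mod 11: now compute (4/11).
Pull out 2^2: since 11 ≡ 3 (mod 8), (2/11) = -1, so (2/11)^2 = +1.
Reached (1/11) = 1. Collecting the sign flips along the way, the symbol is +1.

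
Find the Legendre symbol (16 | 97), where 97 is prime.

Euler's criterion: (16/97) ≡ 16^48 (mod 97).
16^2 ≡ 62 (mod 97)
16^4 ≡ 61 (mod 97)
16^8 ≡ 35 (mod 97)
16^16 ≡ 61 (mod 97)
16^32 ≡ 35 (mod 97)
16^48 = 16^(32+16) ≡ 1 (mod 97).
Result is 1, so (16/97) = 1.

1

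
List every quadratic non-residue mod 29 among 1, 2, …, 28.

Square k = 1,…,14 (k and 29−k give the same square):
1²=1, 2²=4, 3²=9, 4²=16, 5²=25, 6²≡7, 7²≡20, 8²≡6, 9²≡23, 10²≡13, 11²≡5, 12²≡28, 13²≡24, 14²≡22 (mod 29).
The residues are {1, 4, 5, 6, 7, 9, 13, 16, 20, 22, 23, 24, 25, 28}; the non-residues are the remaining 14 nonzero classes.

2,3,8,10,11,12,14,15,17,18,19,21,26,27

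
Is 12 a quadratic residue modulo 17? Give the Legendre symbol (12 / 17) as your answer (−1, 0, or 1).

Euler's criterion: (12/17) ≡ 12^8 (mod 17).
12^2 ≡ 8 (mod 17)
12^4 ≡ 13 (mod 17)
12^8 ≡ 16 (mod 17)
12^8 = 12^(8) ≡ 16 (mod 17).
Result is 16 ≡ −1, so (12/17) = −1.

-1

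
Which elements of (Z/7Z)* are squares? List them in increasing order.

Square k = 1,…,3 (k and 7−k give the same square):
1²=1, 2²=4, 3²≡2 (mod 7).
So the quadratic residues mod 7 are {1, 2, 4}.

1,2,4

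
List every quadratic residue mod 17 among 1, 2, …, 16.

1,2,4,8,9,13,15,16

Square k = 1,…,8 (k and 17−k give the same square):
1²=1, 2²=4, 3²=9, 4²=16, 5²≡8, 6²≡2, 7²≡15, 8²≡13 (mod 17).
So the quadratic residues mod 17 are {1, 2, 4, 8, 9, 13, 15, 16}.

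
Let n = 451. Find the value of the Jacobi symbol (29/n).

1

Reciprocity: 29 ≡ 1 and 451 ≡ 3 (mod 4), so (29/451) = +(451/29).
Reduce top mod 29: now compute (16/29).
Pull out 2^4: since 29 ≡ 5 (mod 8), (2/29) = -1, so (2/29)^4 = +1.
Reached (1/29) = 1. Collecting the sign flips along the way, the symbol is +1.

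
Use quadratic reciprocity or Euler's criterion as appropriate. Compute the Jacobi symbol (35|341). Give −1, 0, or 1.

Reciprocity: 35 ≡ 3 and 341 ≡ 1 (mod 4), so (35/341) = +(341/35).
Reduce top mod 35: now compute (26/35).
Pull out 2: since 35 ≡ 3 (mod 8), (2/35) = -1.
Reciprocity: 13 ≡ 1 and 35 ≡ 3 (mod 4), so (13/35) = +(35/13).
Reduce top mod 13: now compute (9/13).
Reciprocity: 9 ≡ 1 and 13 ≡ 1 (mod 4), so (9/13) = +(13/9).
Reduce top mod 9: now compute (4/9).
Pull out 2^2: since 9 ≡ 1 (mod 8), (2/9) = +1, so (2/9)^2 = +1.
Reached (1/9) = 1. Collecting the sign flips along the way, the symbol is -1.

-1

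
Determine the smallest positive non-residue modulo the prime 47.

5

(2/47) = +1, so 2 is a residue.
(3/47) = +1, so 3 is a residue.
(4/47) = +1, so 4 is a residue.
(5/47) = −1, so 5 is the smallest positive non-residue mod 47.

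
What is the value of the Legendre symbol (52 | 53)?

1

Pull out 2^2: since 53 ≡ 5 (mod 8), (2/53) = -1, so (2/53)^2 = +1.
Reciprocity: 13 ≡ 1 and 53 ≡ 1 (mod 4), so (13/53) = +(53/13).
Reduce top mod 13: now compute (1/13).
Reached (1/13) = 1. Collecting the sign flips along the way, the symbol is +1.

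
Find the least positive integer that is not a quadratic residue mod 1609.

7

(2/1609) = +1, so 2 is a residue.
(3/1609) = +1, so 3 is a residue.
(4/1609) = +1, so 4 is a residue.
(5/1609) = +1, so 5 is a residue.
(6/1609) = +1, so 6 is a residue.
(7/1609) = −1, so 7 is the smallest positive non-residue mod 1609.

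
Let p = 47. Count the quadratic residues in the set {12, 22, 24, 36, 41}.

3

(12/47) = +1 → QR.
(22/47) = -1 → non-residue.
(24/47) = +1 → QR.
(36/47) = +1 → QR.
(41/47) = -1 → non-residue.
Total quadratic residues among the 5: 3.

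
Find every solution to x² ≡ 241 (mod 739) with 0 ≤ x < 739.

Since 739 ≡ 3 (mod 4), a square root of 241 is 241^((739+1)/4) = 241^185 mod 739.
Repeated squaring: 241^2≡439, 241^4≡581, 241^8≡577, 241^16≡379, 241^32≡275, 241^64≡247, 241^128≡411 (mod 739).
241^185 = 241^(128+32+16+8+1) ≡ 377 (mod 739).
Check: 377² = 142129 ≡ 241 (mod 739). The two roots are 362 and 377.

362, 377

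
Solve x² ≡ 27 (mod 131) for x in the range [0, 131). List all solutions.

Since 131 ≡ 3 (mod 4), a square root of 27 is 27^((131+1)/4) = 27^33 mod 131.
Repeated squaring: 27^2≡74, 27^4≡105, 27^8≡21, 27^16≡48, 27^32≡77 (mod 131).
27^33 = 27^(32+1) ≡ 114 (mod 131).
Check: 114² = 12996 ≡ 27 (mod 131). The two roots are 17 and 114.

17, 114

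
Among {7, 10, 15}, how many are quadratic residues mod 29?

1

(7/29) = +1 → QR.
(10/29) = -1 → non-residue.
(15/29) = -1 → non-residue.
Total quadratic residues among the 3: 1.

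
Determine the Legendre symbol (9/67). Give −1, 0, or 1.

Reciprocity: 9 ≡ 1 and 67 ≡ 3 (mod 4), so (9/67) = +(67/9).
Reduce top mod 9: now compute (4/9).
Pull out 2^2: since 9 ≡ 1 (mod 8), (2/9) = +1, so (2/9)^2 = +1.
Reached (1/9) = 1. Collecting the sign flips along the way, the symbol is +1.

1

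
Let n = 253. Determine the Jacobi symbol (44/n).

Pull out 2^2: since 253 ≡ 5 (mod 8), (2/253) = -1, so (2/253)^2 = +1.
Reciprocity: 11 ≡ 3 and 253 ≡ 1 (mod 4), so (11/253) = +(253/11).
Reduce top mod 11: now compute (0/11).
Top reduces to 0: gcd > 1, so the symbol is 0.

0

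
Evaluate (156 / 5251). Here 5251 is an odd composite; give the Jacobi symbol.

Pull out 2^2: since 5251 ≡ 3 (mod 8), (2/5251) = -1, so (2/5251)^2 = +1.
Reciprocity: 39 ≡ 3 and 5251 ≡ 3 (mod 4), so (39/5251) = −(5251/39).
Reduce top mod 39: now compute (25/39).
Reciprocity: 25 ≡ 1 and 39 ≡ 3 (mod 4), so (25/39) = +(39/25).
Reduce top mod 25: now compute (14/25).
Pull out 2: since 25 ≡ 1 (mod 8), (2/25) = +1.
Reciprocity: 7 ≡ 3 and 25 ≡ 1 (mod 4), so (7/25) = +(25/7).
Reduce top mod 7: now compute (4/7).
Pull out 2^2: since 7 ≡ 7 (mod 8), (2/7) = +1, so (2/7)^2 = +1.
Reached (1/7) = 1. Collecting the sign flips along the way, the symbol is -1.

-1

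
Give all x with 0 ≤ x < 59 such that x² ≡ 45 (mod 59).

24, 35

Since 59 ≡ 3 (mod 4), a square root of 45 is 45^((59+1)/4) = 45^15 mod 59.
Repeated squaring: 45^2≡19, 45^4≡7, 45^8≡49 (mod 59).
45^15 = 45^(8+4+2+1) ≡ 35 (mod 59).
Check: 35² = 1225 ≡ 45 (mod 59). The two roots are 24 and 35.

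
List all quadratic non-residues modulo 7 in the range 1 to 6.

3, 5, 6

Square k = 1,…,3 (k and 7−k give the same square):
1²=1, 2²=4, 3²≡2 (mod 7).
The residues are {1, 2, 4}; the non-residues are the remaining 3 nonzero classes.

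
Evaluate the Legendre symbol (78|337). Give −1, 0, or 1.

Euler's criterion: (78/337) ≡ 78^168 (mod 337).
78^2 ≡ 18 (mod 337)
78^4 ≡ 324 (mod 337)
78^8 ≡ 169 (mod 337)
78^16 ≡ 253 (mod 337)
78^32 ≡ 316 (mod 337)
78^64 ≡ 104 (mod 337)
78^128 ≡ 32 (mod 337)
78^168 = 78^(128+32+8) ≡ 1 (mod 337).
Result is 1, so (78/337) = 1.

1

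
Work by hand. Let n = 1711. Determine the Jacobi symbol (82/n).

-1

Pull out 2: since 1711 ≡ 7 (mod 8), (2/1711) = +1.
Reciprocity: 41 ≡ 1 and 1711 ≡ 3 (mod 4), so (41/1711) = +(1711/41).
Reduce top mod 41: now compute (30/41).
Pull out 2: since 41 ≡ 1 (mod 8), (2/41) = +1.
Reciprocity: 15 ≡ 3 and 41 ≡ 1 (mod 4), so (15/41) = +(41/15).
Reduce top mod 15: now compute (11/15).
Reciprocity: 11 ≡ 3 and 15 ≡ 3 (mod 4), so (11/15) = −(15/11).
Reduce top mod 11: now compute (4/11).
Pull out 2^2: since 11 ≡ 3 (mod 8), (2/11) = -1, so (2/11)^2 = +1.
Reached (1/11) = 1. Collecting the sign flips along the way, the symbol is -1.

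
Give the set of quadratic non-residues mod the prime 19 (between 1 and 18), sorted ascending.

2 3 8 10 12 13 14 15 18

Square k = 1,…,9 (k and 19−k give the same square):
1²=1, 2²=4, 3²=9, 4²=16, 5²≡6, 6²≡17, 7²≡11, 8²≡7, 9²≡5 (mod 19).
The residues are {1, 4, 5, 6, 7, 9, 11, 16, 17}; the non-residues are the remaining 9 nonzero classes.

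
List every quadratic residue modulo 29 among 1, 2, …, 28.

1, 4, 5, 6, 7, 9, 13, 16, 20, 22, 23, 24, 25, 28

Square k = 1,…,14 (k and 29−k give the same square):
1²=1, 2²=4, 3²=9, 4²=16, 5²=25, 6²≡7, 7²≡20, 8²≡6, 9²≡23, 10²≡13, 11²≡5, 12²≡28, 13²≡24, 14²≡22 (mod 29).
So the quadratic residues mod 29 are {1, 4, 5, 6, 7, 9, 13, 16, 20, 22, 23, 24, 25, 28}.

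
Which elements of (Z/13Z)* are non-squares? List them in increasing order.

Square k = 1,…,6 (k and 13−k give the same square):
1²=1, 2²=4, 3²=9, 4²≡3, 5²≡12, 6²≡10 (mod 13).
The residues are {1, 3, 4, 9, 10, 12}; the non-residues are the remaining 6 nonzero classes.

2, 5, 6, 7, 8, 11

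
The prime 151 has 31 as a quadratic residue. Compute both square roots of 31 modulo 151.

22, 129

Since 151 ≡ 3 (mod 4), a square root of 31 is 31^((151+1)/4) = 31^38 mod 151.
Repeated squaring: 31^2≡55, 31^4≡5, 31^8≡25, 31^16≡21, 31^32≡139 (mod 151).
31^38 = 31^(32+4+2) ≡ 22 (mod 151).
Check: 22² = 484 ≡ 31 (mod 151). The two roots are 22 and 129.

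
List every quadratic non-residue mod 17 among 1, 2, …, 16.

Square k = 1,…,8 (k and 17−k give the same square):
1²=1, 2²=4, 3²=9, 4²=16, 5²≡8, 6²≡2, 7²≡15, 8²≡13 (mod 17).
The residues are {1, 2, 4, 8, 9, 13, 15, 16}; the non-residues are the remaining 8 nonzero classes.

3, 5, 6, 7, 10, 11, 12, 14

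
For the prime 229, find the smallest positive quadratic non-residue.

(2/229) = −1, so 2 is the smallest positive non-residue mod 229.

2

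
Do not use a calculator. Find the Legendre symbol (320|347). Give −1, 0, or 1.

-1

Euler's criterion: (320/347) ≡ 320^173 (mod 347).
320^2 ≡ 35 (mod 347)
320^4 ≡ 184 (mod 347)
320^8 ≡ 197 (mod 347)
320^16 ≡ 292 (mod 347)
320^32 ≡ 249 (mod 347)
320^64 ≡ 235 (mod 347)
320^128 ≡ 52 (mod 347)
320^173 = 320^(128+32+8+4+1) ≡ 346 (mod 347).
Result is 346 ≡ −1, so (320/347) = −1.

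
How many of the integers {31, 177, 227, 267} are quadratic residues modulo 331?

2

(31/331) = +1 → QR.
(177/331) = +1 → QR.
(227/331) = -1 → non-residue.
(267/331) = -1 → non-residue.
Total quadratic residues among the 4: 2.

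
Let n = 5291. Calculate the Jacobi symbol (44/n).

0

Pull out 2^2: since 5291 ≡ 3 (mod 8), (2/5291) = -1, so (2/5291)^2 = +1.
Reciprocity: 11 ≡ 3 and 5291 ≡ 3 (mod 4), so (11/5291) = −(5291/11).
Reduce top mod 11: now compute (0/11).
Top reduces to 0: gcd > 1, so the symbol is 0.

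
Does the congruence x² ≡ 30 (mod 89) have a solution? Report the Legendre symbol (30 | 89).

Pull out 2: since 89 ≡ 1 (mod 8), (2/89) = +1.
Reciprocity: 15 ≡ 3 and 89 ≡ 1 (mod 4), so (15/89) = +(89/15).
Reduce top mod 15: now compute (14/15).
Pull out 2: since 15 ≡ 7 (mod 8), (2/15) = +1.
Reciprocity: 7 ≡ 3 and 15 ≡ 3 (mod 4), so (7/15) = −(15/7).
Reduce top mod 7: now compute (1/7).
Reached (1/7) = 1. Collecting the sign flips along the way, the symbol is -1.

-1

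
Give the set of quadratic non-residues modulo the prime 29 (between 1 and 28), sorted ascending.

2 3 8 10 11 12 14 15 17 18 19 21 26 27

Square k = 1,…,14 (k and 29−k give the same square):
1²=1, 2²=4, 3²=9, 4²=16, 5²=25, 6²≡7, 7²≡20, 8²≡6, 9²≡23, 10²≡13, 11²≡5, 12²≡28, 13²≡24, 14²≡22 (mod 29).
The residues are {1, 4, 5, 6, 7, 9, 13, 16, 20, 22, 23, 24, 25, 28}; the non-residues are the remaining 14 nonzero classes.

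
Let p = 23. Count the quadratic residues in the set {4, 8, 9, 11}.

(4/23) = +1 → QR.
(8/23) = +1 → QR.
(9/23) = +1 → QR.
(11/23) = -1 → non-residue.
Total quadratic residues among the 4: 3.

3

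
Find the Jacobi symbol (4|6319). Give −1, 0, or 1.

Pull out 2^2: since 6319 ≡ 7 (mod 8), (2/6319) = +1, so (2/6319)^2 = +1.
Reached (1/6319) = 1. Collecting the sign flips along the way, the symbol is +1.

1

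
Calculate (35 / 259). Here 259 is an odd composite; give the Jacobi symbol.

Reciprocity: 35 ≡ 3 and 259 ≡ 3 (mod 4), so (35/259) = −(259/35).
Reduce top mod 35: now compute (14/35).
Pull out 2: since 35 ≡ 3 (mod 8), (2/35) = -1.
Reciprocity: 7 ≡ 3 and 35 ≡ 3 (mod 4), so (7/35) = −(35/7).
Reduce top mod 7: now compute (0/7).
Top reduces to 0: gcd > 1, so the symbol is 0.

0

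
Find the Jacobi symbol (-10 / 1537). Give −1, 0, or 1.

First reduce: -10 ≡ 1527 (mod 1537).
Reciprocity: 1527 ≡ 3 and 1537 ≡ 1 (mod 4), so (1527/1537) = +(1537/1527).
Reduce top mod 1527: now compute (10/1527).
Pull out 2: since 1527 ≡ 7 (mod 8), (2/1527) = +1.
Reciprocity: 5 ≡ 1 and 1527 ≡ 3 (mod 4), so (5/1527) = +(1527/5).
Reduce top mod 5: now compute (2/5).
Pull out 2: since 5 ≡ 5 (mod 8), (2/5) = -1.
Reached (1/5) = 1. Collecting the sign flips along the way, the symbol is -1.

-1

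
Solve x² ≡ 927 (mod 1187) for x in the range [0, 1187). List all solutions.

255, 932

Since 1187 ≡ 3 (mod 4), a square root of 927 is 927^((1187+1)/4) = 927^297 mod 1187.
Repeated squaring: 927^2≡1128, 927^4≡1107, 927^8≡465, 927^16≡191, 927^32≡871, 927^64≡148, 927^128≡538, 927^256≡1003 (mod 1187).
927^297 = 927^(256+32+8+1) ≡ 255 (mod 1187).
Check: 255² = 65025 ≡ 927 (mod 1187). The two roots are 255 and 932.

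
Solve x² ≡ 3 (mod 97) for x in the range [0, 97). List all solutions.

97 ≡ 1 (mod 4), so we find a root by search.
Trying successive values, 10² = 100 ≡ 3 (mod 97). The other root is 97 − 10 = 87.

10, 87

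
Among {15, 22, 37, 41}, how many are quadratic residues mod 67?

3

(15/67) = +1 → QR.
(22/67) = +1 → QR.
(37/67) = +1 → QR.
(41/67) = -1 → non-residue.
Total quadratic residues among the 4: 3.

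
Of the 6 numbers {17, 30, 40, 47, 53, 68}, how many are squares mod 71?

2

(17/71) = -1 → non-residue.
(30/71) = +1 → QR.
(40/71) = +1 → QR.
(47/71) = -1 → non-residue.
(53/71) = -1 → non-residue.
(68/71) = -1 → non-residue.
Total quadratic residues among the 6: 2.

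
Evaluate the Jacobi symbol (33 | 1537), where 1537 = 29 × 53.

-1

Reciprocity: 33 ≡ 1 and 1537 ≡ 1 (mod 4), so (33/1537) = +(1537/33).
Reduce top mod 33: now compute (19/33).
Reciprocity: 19 ≡ 3 and 33 ≡ 1 (mod 4), so (19/33) = +(33/19).
Reduce top mod 19: now compute (14/19).
Pull out 2: since 19 ≡ 3 (mod 8), (2/19) = -1.
Reciprocity: 7 ≡ 3 and 19 ≡ 3 (mod 4), so (7/19) = −(19/7).
Reduce top mod 7: now compute (5/7).
Reciprocity: 5 ≡ 1 and 7 ≡ 3 (mod 4), so (5/7) = +(7/5).
Reduce top mod 5: now compute (2/5).
Pull out 2: since 5 ≡ 5 (mod 8), (2/5) = -1.
Reached (1/5) = 1. Collecting the sign flips along the way, the symbol is -1.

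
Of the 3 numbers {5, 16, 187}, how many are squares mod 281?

2

(5/281) = +1 → QR.
(16/281) = +1 → QR.
(187/281) = -1 → non-residue.
Total quadratic residues among the 3: 2.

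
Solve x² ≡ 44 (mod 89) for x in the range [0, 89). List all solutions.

20, 69

89 ≡ 1 (mod 4), so we find a root by search.
Trying successive values, 20² = 400 ≡ 44 (mod 89). The other root is 89 − 20 = 69.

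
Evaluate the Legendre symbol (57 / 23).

-1

Euler's criterion: (57/23) ≡ 11^11 (mod 23).
11^2 ≡ 6 (mod 23)
11^4 ≡ 13 (mod 23)
11^8 ≡ 8 (mod 23)
11^11 = 11^(8+2+1) ≡ 22 (mod 23).
Result is 22 ≡ −1, so (57/23) = −1.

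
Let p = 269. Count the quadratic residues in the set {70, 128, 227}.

(70/269) = +1 → QR.
(128/269) = -1 → non-residue.
(227/269) = -1 → non-residue.
Total quadratic residues among the 3: 1.

1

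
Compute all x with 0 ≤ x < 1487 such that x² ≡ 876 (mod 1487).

Since 1487 ≡ 3 (mod 4), a square root of 876 is 876^((1487+1)/4) = 876^372 mod 1487.
Repeated squaring: 876^2≡84, 876^4≡1108, 876^8≡889, 876^16≡724, 876^32≡752, 876^64≡444, 876^128≡852, 876^256≡248 (mod 1487).
876^372 = 876^(256+64+32+16+4) ≡ 1006 (mod 1487).
Check: 1006² = 1012036 ≡ 876 (mod 1487). The two roots are 481 and 1006.

481, 1006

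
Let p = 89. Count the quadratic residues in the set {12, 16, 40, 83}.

(12/89) = -1 → non-residue.
(16/89) = +1 → QR.
(40/89) = +1 → QR.
(83/89) = -1 → non-residue.
Total quadratic residues among the 4: 2.

2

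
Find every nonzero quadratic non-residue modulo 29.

2,3,8,10,11,12,14,15,17,18,19,21,26,27

Square k = 1,…,14 (k and 29−k give the same square):
1²=1, 2²=4, 3²=9, 4²=16, 5²=25, 6²≡7, 7²≡20, 8²≡6, 9²≡23, 10²≡13, 11²≡5, 12²≡28, 13²≡24, 14²≡22 (mod 29).
The residues are {1, 4, 5, 6, 7, 9, 13, 16, 20, 22, 23, 24, 25, 28}; the non-residues are the remaining 14 nonzero classes.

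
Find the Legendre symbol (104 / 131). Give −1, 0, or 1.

Pull out 2^3: since 131 ≡ 3 (mod 8), (2/131) = -1, so (2/131)^3 = -1.
Reciprocity: 13 ≡ 1 and 131 ≡ 3 (mod 4), so (13/131) = +(131/13).
Reduce top mod 13: now compute (1/13).
Reached (1/13) = 1. Collecting the sign flips along the way, the symbol is -1.

-1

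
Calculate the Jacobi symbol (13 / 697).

-1

Reciprocity: 13 ≡ 1 and 697 ≡ 1 (mod 4), so (13/697) = +(697/13).
Reduce top mod 13: now compute (8/13).
Pull out 2^3: since 13 ≡ 5 (mod 8), (2/13) = -1, so (2/13)^3 = -1.
Reached (1/13) = 1. Collecting the sign flips along the way, the symbol is -1.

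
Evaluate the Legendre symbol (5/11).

1

Euler's criterion: (5/11) ≡ 5^5 (mod 11).
5^2 ≡ 3 (mod 11)
5^4 ≡ 9 (mod 11)
5^5 = 5^(4+1) ≡ 1 (mod 11).
Result is 1, so (5/11) = 1.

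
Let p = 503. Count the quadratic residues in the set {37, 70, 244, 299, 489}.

(37/503) = -1 → non-residue.
(70/503) = -1 → non-residue.
(244/503) = +1 → QR.
(299/503) = +1 → QR.
(489/503) = -1 → non-residue.
Total quadratic residues among the 5: 2.

2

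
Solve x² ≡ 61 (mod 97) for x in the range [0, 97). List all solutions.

35, 62

97 ≡ 1 (mod 4), so we find a root by search.
Trying successive values, 35² = 1225 ≡ 61 (mod 97). The other root is 97 − 35 = 62.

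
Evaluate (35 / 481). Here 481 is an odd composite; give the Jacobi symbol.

Reciprocity: 35 ≡ 3 and 481 ≡ 1 (mod 4), so (35/481) = +(481/35).
Reduce top mod 35: now compute (26/35).
Pull out 2: since 35 ≡ 3 (mod 8), (2/35) = -1.
Reciprocity: 13 ≡ 1 and 35 ≡ 3 (mod 4), so (13/35) = +(35/13).
Reduce top mod 13: now compute (9/13).
Reciprocity: 9 ≡ 1 and 13 ≡ 1 (mod 4), so (9/13) = +(13/9).
Reduce top mod 9: now compute (4/9).
Pull out 2^2: since 9 ≡ 1 (mod 8), (2/9) = +1, so (2/9)^2 = +1.
Reached (1/9) = 1. Collecting the sign flips along the way, the symbol is -1.

-1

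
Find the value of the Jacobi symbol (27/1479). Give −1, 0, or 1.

0

Reciprocity: 27 ≡ 3 and 1479 ≡ 3 (mod 4), so (27/1479) = −(1479/27).
Reduce top mod 27: now compute (21/27).
Reciprocity: 21 ≡ 1 and 27 ≡ 3 (mod 4), so (21/27) = +(27/21).
Reduce top mod 21: now compute (6/21).
Pull out 2: since 21 ≡ 5 (mod 8), (2/21) = -1.
Reciprocity: 3 ≡ 3 and 21 ≡ 1 (mod 4), so (3/21) = +(21/3).
Reduce top mod 3: now compute (0/3).
Top reduces to 0: gcd > 1, so the symbol is 0.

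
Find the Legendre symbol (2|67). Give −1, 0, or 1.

-1

Pull out 2: since 67 ≡ 3 (mod 8), (2/67) = -1.
Reached (1/67) = 1. Collecting the sign flips along the way, the symbol is -1.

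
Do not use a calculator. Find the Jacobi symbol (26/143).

Pull out 2: since 143 ≡ 7 (mod 8), (2/143) = +1.
Reciprocity: 13 ≡ 1 and 143 ≡ 3 (mod 4), so (13/143) = +(143/13).
Reduce top mod 13: now compute (0/13).
Top reduces to 0: gcd > 1, so the symbol is 0.

0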